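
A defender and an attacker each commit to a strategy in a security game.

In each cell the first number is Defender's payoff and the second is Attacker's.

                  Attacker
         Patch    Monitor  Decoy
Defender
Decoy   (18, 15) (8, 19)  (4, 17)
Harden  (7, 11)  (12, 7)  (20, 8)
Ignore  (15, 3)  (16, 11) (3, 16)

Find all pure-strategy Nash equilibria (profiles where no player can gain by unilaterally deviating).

none

Defender against Patch: payoffs 18, 7, 15 → best response Decoy.
Defender against Monitor: payoffs 8, 12, 16 → best response Ignore.
Defender against Decoy: payoffs 4, 20, 3 → best response Harden.
Attacker against Decoy: payoffs 15, 19, 17 → best response Monitor.
Attacker against Harden: payoffs 11, 7, 8 → best response Patch.
Attacker against Ignore: payoffs 3, 11, 16 → best response Decoy.
No profile is a mutual best response for all players.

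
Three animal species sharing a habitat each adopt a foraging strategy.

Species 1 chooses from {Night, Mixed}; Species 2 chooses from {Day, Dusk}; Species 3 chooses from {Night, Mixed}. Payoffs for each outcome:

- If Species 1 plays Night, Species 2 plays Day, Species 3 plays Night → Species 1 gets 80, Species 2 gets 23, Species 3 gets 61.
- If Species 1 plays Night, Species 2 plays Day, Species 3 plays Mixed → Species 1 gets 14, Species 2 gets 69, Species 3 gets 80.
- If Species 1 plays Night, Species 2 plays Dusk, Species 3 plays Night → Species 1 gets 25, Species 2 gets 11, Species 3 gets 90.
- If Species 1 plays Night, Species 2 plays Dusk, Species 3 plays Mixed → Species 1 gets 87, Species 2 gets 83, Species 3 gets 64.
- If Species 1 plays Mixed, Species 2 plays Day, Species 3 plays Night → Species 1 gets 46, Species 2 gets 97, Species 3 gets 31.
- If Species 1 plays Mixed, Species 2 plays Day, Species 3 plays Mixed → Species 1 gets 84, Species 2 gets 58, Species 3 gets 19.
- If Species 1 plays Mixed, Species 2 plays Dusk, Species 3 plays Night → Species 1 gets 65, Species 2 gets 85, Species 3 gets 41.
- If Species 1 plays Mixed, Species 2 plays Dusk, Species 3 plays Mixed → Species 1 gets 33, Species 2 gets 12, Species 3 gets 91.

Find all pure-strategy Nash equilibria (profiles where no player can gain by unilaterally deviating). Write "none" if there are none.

Species 1 against (Day, Night): payoffs 80, 46 → best response Night.
Species 1 against (Day, Mixed): payoffs 14, 84 → best response Mixed.
Species 1 against (Dusk, Night): payoffs 25, 65 → best response Mixed.
Species 1 against (Dusk, Mixed): payoffs 87, 33 → best response Night.
Species 2 against (Night, Night): payoffs 23, 11 → best response Day.
Species 2 against (Night, Mixed): payoffs 69, 83 → best response Dusk.
Species 2 against (Mixed, Night): payoffs 97, 85 → best response Day.
Species 2 against (Mixed, Mixed): payoffs 58, 12 → best response Day.
Species 3 against (Night, Day): payoffs 61, 80 → best response Mixed.
Species 3 against (Night, Dusk): payoffs 90, 64 → best response Night.
Species 3 against (Mixed, Day): payoffs 31, 19 → best response Night.
Species 3 against (Mixed, Dusk): payoffs 41, 91 → best response Mixed.
No profile is a mutual best response for all players.

No pure-strategy Nash equilibrium.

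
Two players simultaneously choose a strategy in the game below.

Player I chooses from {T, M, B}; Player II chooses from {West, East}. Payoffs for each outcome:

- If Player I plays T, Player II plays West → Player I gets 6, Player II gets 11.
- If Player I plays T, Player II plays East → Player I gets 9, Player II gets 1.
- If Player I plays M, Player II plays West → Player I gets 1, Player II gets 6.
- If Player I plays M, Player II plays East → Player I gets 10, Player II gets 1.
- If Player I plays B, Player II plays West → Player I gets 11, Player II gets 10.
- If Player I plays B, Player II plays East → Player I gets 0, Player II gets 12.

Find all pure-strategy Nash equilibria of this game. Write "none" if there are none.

(T, West): Player I can switch to B (6 → 11). Not NE.
(T, East): Player I can switch to M (9 → 10). Not NE.
(M, West): Player I can switch to T (1 → 6). Not NE.
(M, East): Player II can switch to West (1 → 6). Not NE.
(B, West): Player II can switch to East (10 → 12). Not NE.
(B, East): Player I can switch to T (0 → 9). Not NE.

This game has no pure Nash equilibrium.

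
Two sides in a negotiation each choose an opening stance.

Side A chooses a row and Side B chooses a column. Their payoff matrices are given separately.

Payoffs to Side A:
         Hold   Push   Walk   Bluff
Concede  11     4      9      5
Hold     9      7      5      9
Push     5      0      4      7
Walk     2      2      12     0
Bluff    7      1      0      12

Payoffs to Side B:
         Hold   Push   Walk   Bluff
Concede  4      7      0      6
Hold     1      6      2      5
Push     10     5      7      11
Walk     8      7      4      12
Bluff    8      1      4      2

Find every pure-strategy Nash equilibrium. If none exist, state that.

Side A against Hold: payoffs 11, 9, 5, 2, 7 → best response Concede.
Side A against Push: payoffs 4, 7, 0, 2, 1 → best response Hold.
Side A against Walk: payoffs 9, 5, 4, 12, 0 → best response Walk.
Side A against Bluff: payoffs 5, 9, 7, 0, 12 → best response Bluff.
Side B against Concede: payoffs 4, 7, 0, 6 → best response Push.
Side B against Hold: payoffs 1, 6, 2, 5 → best response Push.
Side B against Push: payoffs 10, 5, 7, 11 → best response Bluff.
Side B against Walk: payoffs 8, 7, 4, 12 → best response Bluff.
Side B against Bluff: payoffs 8, 1, 4, 2 → best response Hold.
Mutual best responses: (Hold, Push).

The unique pure-strategy Nash equilibrium is (Hold, Push).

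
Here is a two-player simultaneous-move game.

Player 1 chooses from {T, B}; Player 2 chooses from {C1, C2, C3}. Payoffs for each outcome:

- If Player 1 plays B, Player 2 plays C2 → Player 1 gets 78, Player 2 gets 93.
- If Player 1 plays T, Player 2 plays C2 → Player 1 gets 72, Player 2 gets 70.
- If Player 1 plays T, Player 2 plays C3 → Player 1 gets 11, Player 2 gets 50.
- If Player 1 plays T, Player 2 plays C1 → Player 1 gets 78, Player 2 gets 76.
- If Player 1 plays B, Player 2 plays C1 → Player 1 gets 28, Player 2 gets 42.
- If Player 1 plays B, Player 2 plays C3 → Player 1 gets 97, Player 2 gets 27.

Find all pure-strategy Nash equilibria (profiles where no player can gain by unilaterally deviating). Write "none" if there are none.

Player 1 against C1: payoffs 78, 28 → best response T.
Player 1 against C2: payoffs 72, 78 → best response B.
Player 1 against C3: payoffs 11, 97 → best response B.
Player 2 against T: payoffs 76, 70, 50 → best response C1.
Player 2 against B: payoffs 42, 93, 27 → best response C2.
Mutual best responses: (T, C1); (B, C2).

(T, C1), (B, C2)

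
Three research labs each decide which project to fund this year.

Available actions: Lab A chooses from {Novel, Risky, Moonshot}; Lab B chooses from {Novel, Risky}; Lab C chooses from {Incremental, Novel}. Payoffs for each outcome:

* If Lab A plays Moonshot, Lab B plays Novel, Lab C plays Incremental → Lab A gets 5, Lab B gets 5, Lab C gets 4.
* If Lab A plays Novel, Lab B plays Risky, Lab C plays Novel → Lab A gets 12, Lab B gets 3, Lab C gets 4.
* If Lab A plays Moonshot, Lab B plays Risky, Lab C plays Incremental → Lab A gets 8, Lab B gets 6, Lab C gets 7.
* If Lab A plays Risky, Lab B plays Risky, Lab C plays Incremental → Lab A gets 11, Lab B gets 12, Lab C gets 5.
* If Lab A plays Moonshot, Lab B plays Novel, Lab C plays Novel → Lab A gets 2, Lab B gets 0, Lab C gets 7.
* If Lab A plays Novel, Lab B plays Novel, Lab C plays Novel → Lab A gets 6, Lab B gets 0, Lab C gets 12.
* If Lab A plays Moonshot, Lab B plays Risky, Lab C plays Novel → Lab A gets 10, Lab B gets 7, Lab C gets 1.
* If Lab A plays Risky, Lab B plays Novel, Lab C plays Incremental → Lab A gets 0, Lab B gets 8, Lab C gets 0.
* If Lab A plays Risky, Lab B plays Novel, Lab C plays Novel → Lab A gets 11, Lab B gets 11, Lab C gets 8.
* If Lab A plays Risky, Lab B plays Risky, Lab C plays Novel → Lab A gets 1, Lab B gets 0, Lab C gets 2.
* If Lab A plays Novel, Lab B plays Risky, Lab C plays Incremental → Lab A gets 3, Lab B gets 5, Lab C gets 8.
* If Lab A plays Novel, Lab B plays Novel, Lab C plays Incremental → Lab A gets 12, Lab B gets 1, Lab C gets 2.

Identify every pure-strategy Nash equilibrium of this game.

The pure Nash equilibria are (Risky, Novel, Novel) and (Risky, Risky, Incremental).

Lab A against (Novel, Incremental): payoffs 12, 0, 5 → best response Novel.
Lab A against (Novel, Novel): payoffs 6, 11, 2 → best response Risky.
Lab A against (Risky, Incremental): payoffs 3, 11, 8 → best response Risky.
Lab A against (Risky, Novel): payoffs 12, 1, 10 → best response Novel.
Lab B against (Novel, Incremental): payoffs 1, 5 → best response Risky.
Lab B against (Novel, Novel): payoffs 0, 3 → best response Risky.
Lab B against (Risky, Incremental): payoffs 8, 12 → best response Risky.
Lab B against (Risky, Novel): payoffs 11, 0 → best response Novel.
Lab B against (Moonshot, Incremental): payoffs 5, 6 → best response Risky.
Lab B against (Moonshot, Novel): payoffs 0, 7 → best response Risky.
Lab C against (Novel, Novel): payoffs 2, 12 → best response Novel.
Lab C against (Novel, Risky): payoffs 8, 4 → best response Incremental.
Lab C against (Risky, Novel): payoffs 0, 8 → best response Novel.
Lab C against (Risky, Risky): payoffs 5, 2 → best response Incremental.
Lab C against (Moonshot, Novel): payoffs 4, 7 → best response Novel.
Lab C against (Moonshot, Risky): payoffs 7, 1 → best response Incremental.
Mutual best responses: (Risky, Novel, Novel); (Risky, Risky, Incremental).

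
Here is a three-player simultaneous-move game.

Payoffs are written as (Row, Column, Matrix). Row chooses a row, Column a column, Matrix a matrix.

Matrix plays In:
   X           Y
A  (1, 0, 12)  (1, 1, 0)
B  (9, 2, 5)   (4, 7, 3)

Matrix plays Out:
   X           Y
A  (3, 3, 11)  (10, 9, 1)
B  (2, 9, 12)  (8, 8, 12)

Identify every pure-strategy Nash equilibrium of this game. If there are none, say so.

Pure NE: (A, Y, Out)

(A, X, In): Row can switch to B (1 → 9). Not NE.
(A, X, Out): Column can switch to Y (3 → 9). Not NE.
(A, Y, In): Row can switch to B (1 → 4). Not NE.
(A, Y, Out): Row gets 10, best alternative 8; Column gets 9, best alternative 3; Matrix gets 1, best alternative 0. No profitable deviation — NE.
(B, X, In): Column can switch to Y (2 → 7). Not NE.
(B, X, Out): Row can switch to A (2 → 3). Not NE.
(B, Y, In): Matrix can switch to Out (3 → 12). Not NE.
(B, Y, Out): Row can switch to A (8 → 10). Not NE.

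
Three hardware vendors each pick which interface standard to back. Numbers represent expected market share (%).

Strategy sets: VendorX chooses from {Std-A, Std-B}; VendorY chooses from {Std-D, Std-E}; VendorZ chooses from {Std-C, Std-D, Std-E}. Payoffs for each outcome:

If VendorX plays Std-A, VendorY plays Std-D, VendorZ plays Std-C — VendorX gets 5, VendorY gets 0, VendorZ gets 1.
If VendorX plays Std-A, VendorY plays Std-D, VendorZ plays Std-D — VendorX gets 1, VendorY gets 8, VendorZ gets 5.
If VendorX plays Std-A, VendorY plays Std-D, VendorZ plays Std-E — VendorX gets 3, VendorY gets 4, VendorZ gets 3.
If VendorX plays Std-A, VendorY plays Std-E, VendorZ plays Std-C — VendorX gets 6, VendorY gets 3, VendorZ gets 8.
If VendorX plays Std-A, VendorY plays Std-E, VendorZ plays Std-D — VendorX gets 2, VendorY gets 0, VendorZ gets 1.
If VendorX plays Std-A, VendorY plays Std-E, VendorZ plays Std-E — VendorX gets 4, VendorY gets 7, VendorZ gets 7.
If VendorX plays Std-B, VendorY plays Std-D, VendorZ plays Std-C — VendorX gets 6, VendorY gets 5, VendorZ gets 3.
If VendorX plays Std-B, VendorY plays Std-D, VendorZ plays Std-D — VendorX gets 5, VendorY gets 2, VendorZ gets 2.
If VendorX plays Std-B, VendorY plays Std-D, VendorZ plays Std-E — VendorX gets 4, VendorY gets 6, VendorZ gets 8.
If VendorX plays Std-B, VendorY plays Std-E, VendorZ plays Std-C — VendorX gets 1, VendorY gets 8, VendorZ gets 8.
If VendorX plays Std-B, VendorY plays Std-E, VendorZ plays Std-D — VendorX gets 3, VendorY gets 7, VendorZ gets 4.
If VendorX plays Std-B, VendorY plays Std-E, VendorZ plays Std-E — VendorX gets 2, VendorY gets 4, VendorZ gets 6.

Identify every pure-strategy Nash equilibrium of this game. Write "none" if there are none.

The pure Nash equilibria are (Std-A, Std-E, Std-C); (Std-B, Std-D, Std-E).

VendorX against (Std-D, Std-C): payoffs 5, 6 → best response Std-B.
VendorX against (Std-D, Std-D): payoffs 1, 5 → best response Std-B.
VendorX against (Std-D, Std-E): payoffs 3, 4 → best response Std-B.
VendorX against (Std-E, Std-C): payoffs 6, 1 → best response Std-A.
VendorX against (Std-E, Std-D): payoffs 2, 3 → best response Std-B.
VendorX against (Std-E, Std-E): payoffs 4, 2 → best response Std-A.
VendorY against (Std-A, Std-C): payoffs 0, 3 → best response Std-E.
VendorY against (Std-A, Std-D): payoffs 8, 0 → best response Std-D.
VendorY against (Std-A, Std-E): payoffs 4, 7 → best response Std-E.
VendorY against (Std-B, Std-C): payoffs 5, 8 → best response Std-E.
VendorY against (Std-B, Std-D): payoffs 2, 7 → best response Std-E.
VendorY against (Std-B, Std-E): payoffs 6, 4 → best response Std-D.
VendorZ against (Std-A, Std-D): payoffs 1, 5, 3 → best response Std-D.
VendorZ against (Std-A, Std-E): payoffs 8, 1, 7 → best response Std-C.
VendorZ against (Std-B, Std-D): payoffs 3, 2, 8 → best response Std-E.
VendorZ against (Std-B, Std-E): payoffs 8, 4, 6 → best response Std-C.
Mutual best responses: (Std-A, Std-E, Std-C); (Std-B, Std-D, Std-E).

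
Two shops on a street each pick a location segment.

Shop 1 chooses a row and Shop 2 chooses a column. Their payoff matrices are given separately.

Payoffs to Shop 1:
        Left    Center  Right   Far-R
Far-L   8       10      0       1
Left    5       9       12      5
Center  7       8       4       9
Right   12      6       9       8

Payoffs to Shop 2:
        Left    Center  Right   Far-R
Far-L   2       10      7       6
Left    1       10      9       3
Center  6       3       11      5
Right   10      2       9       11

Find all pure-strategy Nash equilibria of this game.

For each player, find the best response to each opponent profile; mutual best responses are the pure NE.
Shop 1 against Left: payoffs 8, 5, 7, 12 → best response Right.
Shop 1 against Center: payoffs 10, 9, 8, 6 → best response Far-L.
Shop 1 against Right: payoffs 0, 12, 4, 9 → best response Left.
Shop 1 against Far-R: payoffs 1, 5, 9, 8 → best response Center.
Shop 2 against Far-L: payoffs 2, 10, 7, 6 → best response Center.
Shop 2 against Left: payoffs 1, 10, 9, 3 → best response Center.
Shop 2 against Center: payoffs 6, 3, 11, 5 → best response Right.
Shop 2 against Right: payoffs 10, 2, 9, 11 → best response Far-R.
Mutual best responses: (Far-L, Center).

Pure NE: (Far-L, Center)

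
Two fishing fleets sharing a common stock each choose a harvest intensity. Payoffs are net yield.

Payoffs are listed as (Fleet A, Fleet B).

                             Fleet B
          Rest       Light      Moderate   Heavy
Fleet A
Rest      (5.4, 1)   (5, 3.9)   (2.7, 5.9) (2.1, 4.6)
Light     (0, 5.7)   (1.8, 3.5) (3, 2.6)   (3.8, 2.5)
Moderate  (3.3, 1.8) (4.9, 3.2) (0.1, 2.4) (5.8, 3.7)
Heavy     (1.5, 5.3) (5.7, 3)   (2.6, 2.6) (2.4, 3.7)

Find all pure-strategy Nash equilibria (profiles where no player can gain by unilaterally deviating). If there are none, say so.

For each player, find the best response to each opponent profile; mutual best responses are the pure NE.
Fleet A against Rest: payoffs 5.4, 0, 3.3, 1.5 → best response Rest.
Fleet A against Light: payoffs 5, 1.8, 4.9, 5.7 → best response Heavy.
Fleet A against Moderate: payoffs 2.7, 3, 0.1, 2.6 → best response Light.
Fleet A against Heavy: payoffs 2.1, 3.8, 5.8, 2.4 → best response Moderate.
Fleet B against Rest: payoffs 1, 3.9, 5.9, 4.6 → best response Moderate.
Fleet B against Light: payoffs 5.7, 3.5, 2.6, 2.5 → best response Rest.
Fleet B against Moderate: payoffs 1.8, 3.2, 2.4, 3.7 → best response Heavy.
Fleet B against Heavy: payoffs 5.3, 3, 2.6, 3.7 → best response Rest.
Mutual best responses: (Moderate, Heavy).

Pure NE: (Moderate, Heavy)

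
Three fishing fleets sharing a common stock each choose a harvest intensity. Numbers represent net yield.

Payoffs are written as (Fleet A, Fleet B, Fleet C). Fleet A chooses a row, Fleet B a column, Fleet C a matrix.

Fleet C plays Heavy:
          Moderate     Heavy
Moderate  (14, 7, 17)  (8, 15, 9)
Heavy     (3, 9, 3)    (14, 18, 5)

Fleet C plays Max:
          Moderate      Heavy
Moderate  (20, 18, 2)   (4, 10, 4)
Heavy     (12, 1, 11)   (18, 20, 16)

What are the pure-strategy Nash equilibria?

For each player, find the best response to each opponent profile; mutual best responses are the pure NE.
Fleet A against (Moderate, Heavy): payoffs 14, 3 → best response Moderate.
Fleet A against (Moderate, Max): payoffs 20, 12 → best response Moderate.
Fleet A against (Heavy, Heavy): payoffs 8, 14 → best response Heavy.
Fleet A against (Heavy, Max): payoffs 4, 18 → best response Heavy.
Fleet B against (Moderate, Heavy): payoffs 7, 15 → best response Heavy.
Fleet B against (Moderate, Max): payoffs 18, 10 → best response Moderate.
Fleet B against (Heavy, Heavy): payoffs 9, 18 → best response Heavy.
Fleet B against (Heavy, Max): payoffs 1, 20 → best response Heavy.
Fleet C against (Moderate, Moderate): payoffs 17, 2 → best response Heavy.
Fleet C against (Moderate, Heavy): payoffs 9, 4 → best response Heavy.
Fleet C against (Heavy, Moderate): payoffs 3, 11 → best response Max.
Fleet C against (Heavy, Heavy): payoffs 5, 16 → best response Max.
Mutual best responses: (Heavy, Heavy, Max).

(Heavy, Heavy, Max)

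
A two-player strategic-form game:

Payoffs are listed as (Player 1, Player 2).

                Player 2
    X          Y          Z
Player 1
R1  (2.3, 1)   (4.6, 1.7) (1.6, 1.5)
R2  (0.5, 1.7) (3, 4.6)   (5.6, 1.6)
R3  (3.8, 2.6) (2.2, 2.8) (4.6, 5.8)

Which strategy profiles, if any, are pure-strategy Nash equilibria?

Player 1 against X: payoffs 2.3, 0.5, 3.8 → best response R3.
Player 1 against Y: payoffs 4.6, 3, 2.2 → best response R1.
Player 1 against Z: payoffs 1.6, 5.6, 4.6 → best response R2.
Player 2 against R1: payoffs 1, 1.7, 1.5 → best response Y.
Player 2 against R2: payoffs 1.7, 4.6, 1.6 → best response Y.
Player 2 against R3: payoffs 2.6, 2.8, 5.8 → best response Z.
Mutual best responses: (R1, Y).

(R1, Y)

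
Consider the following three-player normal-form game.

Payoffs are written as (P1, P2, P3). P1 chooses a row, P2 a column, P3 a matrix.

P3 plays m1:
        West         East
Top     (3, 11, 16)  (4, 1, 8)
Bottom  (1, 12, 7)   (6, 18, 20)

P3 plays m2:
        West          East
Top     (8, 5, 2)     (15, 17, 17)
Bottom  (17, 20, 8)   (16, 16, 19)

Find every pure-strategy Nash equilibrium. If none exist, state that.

Pure-strategy Nash equilibria: (Top, West, m1), (Bottom, West, m2), (Bottom, East, m1)

(Top, West, m1): P1 gets 3, best alternative 1; P2 gets 11, best alternative 1; P3 gets 16, best alternative 2. No profitable deviation — NE.
(Top, West, m2): P1 can switch to Bottom (8 → 17). Not NE.
(Top, East, m1): P1 can switch to Bottom (4 → 6). Not NE.
(Top, East, m2): P1 can switch to Bottom (15 → 16). Not NE.
(Bottom, West, m1): P1 can switch to Top (1 → 3). Not NE.
(Bottom, West, m2): P1 gets 17, best alternative 8; P2 gets 20, best alternative 16; P3 gets 8, best alternative 7. No profitable deviation — NE.
(Bottom, East, m1): P1 gets 6, best alternative 4; P2 gets 18, best alternative 12; P3 gets 20, best alternative 19. No profitable deviation — NE.
(Bottom, East, m2): P2 can switch to West (16 → 20). Not NE.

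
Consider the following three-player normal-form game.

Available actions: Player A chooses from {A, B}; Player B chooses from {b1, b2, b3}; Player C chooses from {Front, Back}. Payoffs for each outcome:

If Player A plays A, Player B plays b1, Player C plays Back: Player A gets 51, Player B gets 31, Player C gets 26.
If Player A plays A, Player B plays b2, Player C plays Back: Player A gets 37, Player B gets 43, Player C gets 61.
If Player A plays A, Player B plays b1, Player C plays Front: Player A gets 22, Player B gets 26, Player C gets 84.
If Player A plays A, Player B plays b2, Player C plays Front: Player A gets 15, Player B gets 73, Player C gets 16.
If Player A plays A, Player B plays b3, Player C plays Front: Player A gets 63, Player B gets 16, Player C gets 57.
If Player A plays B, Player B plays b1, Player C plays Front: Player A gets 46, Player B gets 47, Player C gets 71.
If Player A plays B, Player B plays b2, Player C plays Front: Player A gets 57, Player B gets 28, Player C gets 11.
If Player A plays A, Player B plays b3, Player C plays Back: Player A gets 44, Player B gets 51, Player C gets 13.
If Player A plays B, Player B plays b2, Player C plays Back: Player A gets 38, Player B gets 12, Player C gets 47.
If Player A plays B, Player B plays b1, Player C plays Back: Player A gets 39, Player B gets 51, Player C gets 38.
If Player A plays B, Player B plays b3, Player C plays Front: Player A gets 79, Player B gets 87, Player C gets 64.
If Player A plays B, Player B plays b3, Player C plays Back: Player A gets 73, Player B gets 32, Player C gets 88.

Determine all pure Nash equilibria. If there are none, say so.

(A, b1, Front): Player A can switch to B (22 → 46). Not NE.
(A, b1, Back): Player B can switch to b2 (31 → 43). Not NE.
(A, b2, Front): Player A can switch to B (15 → 57). Not NE.
(A, b2, Back): Player A can switch to B (37 → 38). Not NE.
(A, b3, Front): Player A can switch to B (63 → 79). Not NE.
(A, b3, Back): Player A can switch to B (44 → 73). Not NE.
(B, b1, Front): Player B can switch to b3 (47 → 87). Not NE.
(B, b1, Back): Player A can switch to A (39 → 51). Not NE.
(B, b2, Front): Player B can switch to b1 (28 → 47). Not NE.
(B, b2, Back): Player B can switch to b1 (12 → 51). Not NE.
(B, b3, Front): Player C can switch to Back (64 → 88). Not NE.
(B, b3, Back): Player B can switch to b1 (32 → 51). Not NE.

There is no pure-strategy Nash equilibrium.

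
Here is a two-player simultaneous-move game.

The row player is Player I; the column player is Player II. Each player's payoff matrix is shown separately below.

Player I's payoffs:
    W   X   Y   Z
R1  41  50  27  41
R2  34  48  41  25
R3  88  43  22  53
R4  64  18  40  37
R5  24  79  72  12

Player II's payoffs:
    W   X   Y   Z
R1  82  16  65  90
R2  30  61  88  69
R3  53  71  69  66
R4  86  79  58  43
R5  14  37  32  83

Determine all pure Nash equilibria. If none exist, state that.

Player I against W: payoffs 41, 34, 88, 64, 24 → best response R3.
Player I against X: payoffs 50, 48, 43, 18, 79 → best response R5.
Player I against Y: payoffs 27, 41, 22, 40, 72 → best response R5.
Player I against Z: payoffs 41, 25, 53, 37, 12 → best response R3.
Player II against R1: payoffs 82, 16, 65, 90 → best response Z.
Player II against R2: payoffs 30, 61, 88, 69 → best response Y.
Player II against R3: payoffs 53, 71, 69, 66 → best response X.
Player II against R4: payoffs 86, 79, 58, 43 → best response W.
Player II against R5: payoffs 14, 37, 32, 83 → best response Z.
No profile is a mutual best response for all players.

There is no pure-strategy Nash equilibrium.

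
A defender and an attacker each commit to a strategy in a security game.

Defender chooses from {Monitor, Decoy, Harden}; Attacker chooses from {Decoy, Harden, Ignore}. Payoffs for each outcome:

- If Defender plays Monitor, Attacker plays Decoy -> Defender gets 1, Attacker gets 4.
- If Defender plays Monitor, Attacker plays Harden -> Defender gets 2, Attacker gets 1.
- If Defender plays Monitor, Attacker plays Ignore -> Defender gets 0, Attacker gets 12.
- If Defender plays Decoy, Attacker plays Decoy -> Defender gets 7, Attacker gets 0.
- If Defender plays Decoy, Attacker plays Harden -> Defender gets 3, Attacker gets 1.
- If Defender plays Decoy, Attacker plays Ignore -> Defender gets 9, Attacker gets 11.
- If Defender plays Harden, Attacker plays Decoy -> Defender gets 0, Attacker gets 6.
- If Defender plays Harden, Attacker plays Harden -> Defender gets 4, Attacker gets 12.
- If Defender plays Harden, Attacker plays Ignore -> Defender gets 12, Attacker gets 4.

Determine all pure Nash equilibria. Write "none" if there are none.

The unique pure-strategy Nash equilibrium is (Harden, Harden).

Defender against Decoy: payoffs 1, 7, 0 → best response Decoy.
Defender against Harden: payoffs 2, 3, 4 → best response Harden.
Defender against Ignore: payoffs 0, 9, 12 → best response Harden.
Attacker against Monitor: payoffs 4, 1, 12 → best response Ignore.
Attacker against Decoy: payoffs 0, 1, 11 → best response Ignore.
Attacker against Harden: payoffs 6, 12, 4 → best response Harden.
Mutual best responses: (Harden, Harden).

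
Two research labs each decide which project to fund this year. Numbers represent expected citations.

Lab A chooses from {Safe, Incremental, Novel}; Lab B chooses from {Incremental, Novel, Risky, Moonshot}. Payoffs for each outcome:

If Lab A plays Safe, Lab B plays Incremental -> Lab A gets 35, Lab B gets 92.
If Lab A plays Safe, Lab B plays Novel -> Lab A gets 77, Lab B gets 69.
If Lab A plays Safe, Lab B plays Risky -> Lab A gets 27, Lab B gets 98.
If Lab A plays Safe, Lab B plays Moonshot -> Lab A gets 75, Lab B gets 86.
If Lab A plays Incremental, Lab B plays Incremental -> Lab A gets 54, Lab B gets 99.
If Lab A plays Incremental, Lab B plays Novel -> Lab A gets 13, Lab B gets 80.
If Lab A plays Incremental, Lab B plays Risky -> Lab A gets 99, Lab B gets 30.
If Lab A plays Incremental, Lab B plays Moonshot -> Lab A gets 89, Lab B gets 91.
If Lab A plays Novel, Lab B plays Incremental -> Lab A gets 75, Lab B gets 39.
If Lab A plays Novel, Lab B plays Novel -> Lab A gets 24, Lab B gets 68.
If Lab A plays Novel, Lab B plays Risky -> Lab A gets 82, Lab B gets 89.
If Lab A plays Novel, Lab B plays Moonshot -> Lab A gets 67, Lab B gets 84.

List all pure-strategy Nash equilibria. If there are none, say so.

none

(Safe, Incremental): Lab A can switch to Incremental (35 → 54). Not NE.
(Safe, Novel): Lab B can switch to Incremental (69 → 92). Not NE.
(Safe, Risky): Lab A can switch to Incremental (27 → 99). Not NE.
(Safe, Moonshot): Lab A can switch to Incremental (75 → 89). Not NE.
(Incremental, Incremental): Lab A can switch to Novel (54 → 75). Not NE.
(Incremental, Novel): Lab A can switch to Safe (13 → 77). Not NE.
(Incremental, Risky): Lab B can switch to Incremental (30 → 99). Not NE.
(Incremental, Moonshot): Lab B can switch to Incremental (91 → 99). Not NE.
(The remaining 4 profiles each have a profitable deviation by the same check.)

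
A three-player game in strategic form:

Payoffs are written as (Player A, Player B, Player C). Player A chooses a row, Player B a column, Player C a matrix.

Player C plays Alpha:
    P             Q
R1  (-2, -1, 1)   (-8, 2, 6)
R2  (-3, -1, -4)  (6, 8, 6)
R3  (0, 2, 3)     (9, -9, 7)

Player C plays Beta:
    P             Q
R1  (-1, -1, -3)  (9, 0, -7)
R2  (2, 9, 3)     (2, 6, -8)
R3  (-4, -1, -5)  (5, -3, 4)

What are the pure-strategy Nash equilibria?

(R1, P, Alpha): Player A can switch to R3 (-2 → 0). Not NE.
(R1, P, Beta): Player A can switch to R2 (-1 → 2). Not NE.
(R1, Q, Alpha): Player A can switch to R2 (-8 → 6). Not NE.
(R1, Q, Beta): Player C can switch to Alpha (-7 → 6). Not NE.
(R2, P, Alpha): Player A can switch to R1 (-3 → -2). Not NE.
(R2, P, Beta): Player A gets 2, best alternative -1; Player B gets 9, best alternative 6; Player C gets 3, best alternative -4. No profitable deviation — NE.
(R2, Q, Alpha): Player A can switch to R3 (6 → 9). Not NE.
(R2, Q, Beta): Player A can switch to R1 (2 → 9). Not NE.
(R3, P, Alpha): Player A gets 0, best alternative -2; Player B gets 2, best alternative -9; Player C gets 3, best alternative -5. No profitable deviation — NE.
(R3, P, Beta): Player A can switch to R1 (-4 → -1). Not NE.
(R3, Q, Alpha): Player B can switch to P (-9 → 2). Not NE.
(R3, Q, Beta): Player A can switch to R1 (5 → 9). Not NE.

Pure-strategy Nash equilibria: (R2, P, Beta); (R3, P, Alpha)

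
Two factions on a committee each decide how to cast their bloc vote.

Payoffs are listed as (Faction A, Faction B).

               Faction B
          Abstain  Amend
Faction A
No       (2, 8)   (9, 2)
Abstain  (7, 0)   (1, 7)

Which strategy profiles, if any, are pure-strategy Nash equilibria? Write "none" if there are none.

This game has no pure Nash equilibrium.

Faction A against Abstain: payoffs 2, 7 → best response Abstain.
Faction A against Amend: payoffs 9, 1 → best response No.
Faction B against No: payoffs 8, 2 → best response Abstain.
Faction B against Abstain: payoffs 0, 7 → best response Amend.
No profile is a mutual best response for all players.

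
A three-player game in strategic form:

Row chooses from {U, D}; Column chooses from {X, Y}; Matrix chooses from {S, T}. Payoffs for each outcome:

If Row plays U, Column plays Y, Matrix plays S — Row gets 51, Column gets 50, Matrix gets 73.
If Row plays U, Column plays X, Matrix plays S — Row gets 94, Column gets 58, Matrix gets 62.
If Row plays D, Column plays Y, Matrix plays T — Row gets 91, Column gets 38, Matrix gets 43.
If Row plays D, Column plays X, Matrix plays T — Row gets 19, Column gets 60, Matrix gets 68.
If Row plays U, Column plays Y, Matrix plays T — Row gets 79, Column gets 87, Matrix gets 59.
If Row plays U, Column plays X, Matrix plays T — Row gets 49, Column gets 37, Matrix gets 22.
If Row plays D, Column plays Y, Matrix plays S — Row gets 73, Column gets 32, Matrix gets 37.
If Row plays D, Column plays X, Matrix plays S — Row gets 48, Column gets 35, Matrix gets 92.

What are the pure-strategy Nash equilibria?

(U, X, S)

(U, X, S): Row gets 94, best alternative 48; Column gets 58, best alternative 50; Matrix gets 62, best alternative 22. No profitable deviation — NE.
(U, X, T): Column can switch to Y (37 → 87). Not NE.
(U, Y, S): Row can switch to D (51 → 73). Not NE.
(U, Y, T): Row can switch to D (79 → 91). Not NE.
(D, X, S): Row can switch to U (48 → 94). Not NE.
(D, X, T): Row can switch to U (19 → 49). Not NE.
(D, Y, S): Column can switch to X (32 → 35). Not NE.
(D, Y, T): Column can switch to X (38 → 60). Not NE.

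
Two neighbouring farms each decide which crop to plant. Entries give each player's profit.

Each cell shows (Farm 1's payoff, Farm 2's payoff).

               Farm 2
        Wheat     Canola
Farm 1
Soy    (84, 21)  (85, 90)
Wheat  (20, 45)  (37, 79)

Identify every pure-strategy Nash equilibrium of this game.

Farm 1 against Wheat: payoffs 84, 20 → best response Soy.
Farm 1 against Canola: payoffs 85, 37 → best response Soy.
Farm 2 against Soy: payoffs 21, 90 → best response Canola.
Farm 2 against Wheat: payoffs 45, 79 → best response Canola.
Mutual best responses: (Soy, Canola).

(Soy, Canola)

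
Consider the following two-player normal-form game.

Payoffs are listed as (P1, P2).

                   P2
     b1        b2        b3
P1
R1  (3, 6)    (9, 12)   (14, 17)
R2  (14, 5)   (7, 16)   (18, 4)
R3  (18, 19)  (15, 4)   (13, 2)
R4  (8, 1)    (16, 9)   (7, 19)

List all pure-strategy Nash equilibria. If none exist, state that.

The unique pure-strategy Nash equilibrium is (R3, b1).

P1 against b1: payoffs 3, 14, 18, 8 → best response R3.
P1 against b2: payoffs 9, 7, 15, 16 → best response R4.
P1 against b3: payoffs 14, 18, 13, 7 → best response R2.
P2 against R1: payoffs 6, 12, 17 → best response b3.
P2 against R2: payoffs 5, 16, 4 → best response b2.
P2 against R3: payoffs 19, 4, 2 → best response b1.
P2 against R4: payoffs 1, 9, 19 → best response b3.
Mutual best responses: (R3, b1).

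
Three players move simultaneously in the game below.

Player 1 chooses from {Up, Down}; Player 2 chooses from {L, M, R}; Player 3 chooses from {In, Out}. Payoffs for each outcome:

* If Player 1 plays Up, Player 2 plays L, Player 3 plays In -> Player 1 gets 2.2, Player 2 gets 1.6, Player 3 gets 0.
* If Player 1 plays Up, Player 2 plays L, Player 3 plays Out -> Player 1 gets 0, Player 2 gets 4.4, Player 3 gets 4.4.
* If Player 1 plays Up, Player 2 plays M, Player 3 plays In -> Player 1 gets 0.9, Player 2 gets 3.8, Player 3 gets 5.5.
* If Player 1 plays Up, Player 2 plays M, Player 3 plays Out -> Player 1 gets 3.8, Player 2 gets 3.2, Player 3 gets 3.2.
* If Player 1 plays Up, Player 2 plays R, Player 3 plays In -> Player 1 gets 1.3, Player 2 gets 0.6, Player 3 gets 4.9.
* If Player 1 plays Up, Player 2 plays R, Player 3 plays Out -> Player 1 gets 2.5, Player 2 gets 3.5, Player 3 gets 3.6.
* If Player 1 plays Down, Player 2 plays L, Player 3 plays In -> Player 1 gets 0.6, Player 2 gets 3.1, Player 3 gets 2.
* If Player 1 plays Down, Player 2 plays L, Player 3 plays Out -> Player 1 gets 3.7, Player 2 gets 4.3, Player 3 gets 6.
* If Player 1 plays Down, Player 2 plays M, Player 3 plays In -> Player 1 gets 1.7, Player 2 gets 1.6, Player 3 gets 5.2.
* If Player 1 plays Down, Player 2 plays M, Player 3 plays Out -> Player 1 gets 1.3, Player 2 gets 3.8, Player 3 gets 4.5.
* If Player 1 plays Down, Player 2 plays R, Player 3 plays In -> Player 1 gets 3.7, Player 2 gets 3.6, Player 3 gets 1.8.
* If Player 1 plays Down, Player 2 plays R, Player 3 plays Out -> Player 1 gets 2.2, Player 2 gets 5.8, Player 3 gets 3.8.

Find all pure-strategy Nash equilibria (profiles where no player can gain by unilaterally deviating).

No pure-strategy Nash equilibrium.

(Up, L, In): Player 2 can switch to M (1.6 → 3.8). Not NE.
(Up, L, Out): Player 1 can switch to Down (0 → 3.7). Not NE.
(Up, M, In): Player 1 can switch to Down (0.9 → 1.7). Not NE.
(Up, M, Out): Player 2 can switch to L (3.2 → 4.4). Not NE.
(Up, R, In): Player 1 can switch to Down (1.3 → 3.7). Not NE.
(Up, R, Out): Player 2 can switch to L (3.5 → 4.4). Not NE.
(Down, L, In): Player 1 can switch to Up (0.6 → 2.2). Not NE.
(Down, L, Out): Player 2 can switch to R (4.3 → 5.8). Not NE.
(Down, M, In): Player 2 can switch to L (1.6 → 3.1). Not NE.
(Down, M, Out): Player 1 can switch to Up (1.3 → 3.8). Not NE.
(The remaining 2 profiles each have a profitable deviation by the same check.)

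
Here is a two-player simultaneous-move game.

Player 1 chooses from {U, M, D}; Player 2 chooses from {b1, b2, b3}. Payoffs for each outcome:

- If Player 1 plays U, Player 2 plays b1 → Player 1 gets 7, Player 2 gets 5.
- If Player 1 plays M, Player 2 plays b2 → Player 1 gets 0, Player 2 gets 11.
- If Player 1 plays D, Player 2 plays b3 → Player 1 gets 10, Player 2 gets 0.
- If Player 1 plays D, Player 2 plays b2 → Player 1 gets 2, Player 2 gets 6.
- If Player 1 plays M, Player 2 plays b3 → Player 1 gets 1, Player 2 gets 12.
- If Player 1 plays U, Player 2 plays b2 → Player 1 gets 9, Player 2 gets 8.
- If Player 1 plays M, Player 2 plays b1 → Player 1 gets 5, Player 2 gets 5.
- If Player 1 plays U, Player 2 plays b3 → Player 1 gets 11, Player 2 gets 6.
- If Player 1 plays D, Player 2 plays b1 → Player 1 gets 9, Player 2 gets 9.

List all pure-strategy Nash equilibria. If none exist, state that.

Check each profile: it is a Nash equilibrium iff no player can strictly gain by switching unilaterally.
(U, b1): Player 1 can switch to D (7 → 9). Not NE.
(U, b2): Player 1 gets 9, best alternative 2; Player 2 gets 8, best alternative 6. No profitable deviation — NE.
(U, b3): Player 2 can switch to b2 (6 → 8). Not NE.
(M, b1): Player 1 can switch to U (5 → 7). Not NE.
(M, b2): Player 1 can switch to U (0 → 9). Not NE.
(M, b3): Player 1 can switch to U (1 → 11). Not NE.
(D, b1): Player 1 gets 9, best alternative 7; Player 2 gets 9, best alternative 6. No profitable deviation — NE.
(D, b2): Player 1 can switch to U (2 → 9). Not NE.
(D, b3): Player 1 can switch to U (10 → 11). Not NE.

Pure-strategy Nash equilibria: (U, b2), (D, b1)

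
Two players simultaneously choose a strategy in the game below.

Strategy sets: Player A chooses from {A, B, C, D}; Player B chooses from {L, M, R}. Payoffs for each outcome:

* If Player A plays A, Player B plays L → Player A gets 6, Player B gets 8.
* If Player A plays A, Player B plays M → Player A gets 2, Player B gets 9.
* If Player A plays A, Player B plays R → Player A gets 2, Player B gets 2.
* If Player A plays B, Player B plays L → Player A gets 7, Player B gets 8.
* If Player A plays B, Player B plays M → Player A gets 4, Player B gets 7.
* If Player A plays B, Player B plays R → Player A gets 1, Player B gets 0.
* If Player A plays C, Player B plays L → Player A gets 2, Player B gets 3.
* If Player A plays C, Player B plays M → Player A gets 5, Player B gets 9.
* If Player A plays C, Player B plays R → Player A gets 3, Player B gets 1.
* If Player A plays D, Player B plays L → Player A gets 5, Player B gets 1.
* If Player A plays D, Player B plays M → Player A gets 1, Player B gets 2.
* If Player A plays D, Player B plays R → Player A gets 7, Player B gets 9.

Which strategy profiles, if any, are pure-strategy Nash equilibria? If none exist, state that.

(B, L), (C, M), (D, R)

(A, L): Player A can switch to B (6 → 7). Not NE.
(A, M): Player A can switch to B (2 → 4). Not NE.
(A, R): Player A can switch to C (2 → 3). Not NE.
(B, L): Player A gets 7, best alternative 6; Player B gets 8, best alternative 7. No profitable deviation — NE.
(B, M): Player A can switch to C (4 → 5). Not NE.
(B, R): Player A can switch to A (1 → 2). Not NE.
(C, L): Player A can switch to A (2 → 6). Not NE.
(C, M): Player A gets 5, best alternative 4; Player B gets 9, best alternative 3. No profitable deviation — NE.
(C, R): Player A can switch to D (3 → 7). Not NE.
(D, L): Player A can switch to A (5 → 6). Not NE.
(D, M): Player A can switch to A (1 → 2). Not NE.
(D, R): Player A gets 7, best alternative 3; Player B gets 9, best alternative 2. No profitable deviation — NE.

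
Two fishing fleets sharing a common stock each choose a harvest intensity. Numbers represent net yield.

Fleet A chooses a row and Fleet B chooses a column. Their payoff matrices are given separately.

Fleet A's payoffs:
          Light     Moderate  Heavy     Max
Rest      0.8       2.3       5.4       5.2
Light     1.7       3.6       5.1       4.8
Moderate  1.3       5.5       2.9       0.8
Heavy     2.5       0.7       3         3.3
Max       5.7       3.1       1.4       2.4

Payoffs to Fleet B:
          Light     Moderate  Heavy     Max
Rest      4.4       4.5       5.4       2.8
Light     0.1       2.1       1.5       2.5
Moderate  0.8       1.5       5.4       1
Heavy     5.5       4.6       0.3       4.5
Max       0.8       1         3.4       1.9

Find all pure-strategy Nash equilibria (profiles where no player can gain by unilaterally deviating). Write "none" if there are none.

Pure NE: (Rest, Heavy)

Fleet A against Light: payoffs 0.8, 1.7, 1.3, 2.5, 5.7 → best response Max.
Fleet A against Moderate: payoffs 2.3, 3.6, 5.5, 0.7, 3.1 → best response Moderate.
Fleet A against Heavy: payoffs 5.4, 5.1, 2.9, 3, 1.4 → best response Rest.
Fleet A against Max: payoffs 5.2, 4.8, 0.8, 3.3, 2.4 → best response Rest.
Fleet B against Rest: payoffs 4.4, 4.5, 5.4, 2.8 → best response Heavy.
Fleet B against Light: payoffs 0.1, 2.1, 1.5, 2.5 → best response Max.
Fleet B against Moderate: payoffs 0.8, 1.5, 5.4, 1 → best response Heavy.
Fleet B against Heavy: payoffs 5.5, 4.6, 0.3, 4.5 → best response Light.
Fleet B against Max: payoffs 0.8, 1, 3.4, 1.9 → best response Heavy.
Mutual best responses: (Rest, Heavy).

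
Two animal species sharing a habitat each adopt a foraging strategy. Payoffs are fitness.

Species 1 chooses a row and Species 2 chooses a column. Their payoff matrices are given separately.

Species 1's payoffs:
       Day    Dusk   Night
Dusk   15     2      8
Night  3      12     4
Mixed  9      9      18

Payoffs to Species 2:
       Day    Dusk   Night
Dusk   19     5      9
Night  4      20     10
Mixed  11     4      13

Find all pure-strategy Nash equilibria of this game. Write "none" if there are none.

(Dusk, Day), (Night, Dusk), (Mixed, Night)

Species 1 against Day: payoffs 15, 3, 9 → best response Dusk.
Species 1 against Dusk: payoffs 2, 12, 9 → best response Night.
Species 1 against Night: payoffs 8, 4, 18 → best response Mixed.
Species 2 against Dusk: payoffs 19, 5, 9 → best response Day.
Species 2 against Night: payoffs 4, 20, 10 → best response Dusk.
Species 2 against Mixed: payoffs 11, 4, 13 → best response Night.
Mutual best responses: (Dusk, Day); (Night, Dusk); (Mixed, Night).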